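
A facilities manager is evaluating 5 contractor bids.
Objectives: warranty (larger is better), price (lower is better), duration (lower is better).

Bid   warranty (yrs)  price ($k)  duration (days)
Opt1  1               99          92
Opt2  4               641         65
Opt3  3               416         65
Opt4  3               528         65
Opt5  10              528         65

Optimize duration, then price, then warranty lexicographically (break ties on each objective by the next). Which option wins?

Opt3

First minimize duration: best is 65, kept {Opt2, Opt3, Opt4, Opt5}.
Then minimize price: best is 416, kept {Opt3}.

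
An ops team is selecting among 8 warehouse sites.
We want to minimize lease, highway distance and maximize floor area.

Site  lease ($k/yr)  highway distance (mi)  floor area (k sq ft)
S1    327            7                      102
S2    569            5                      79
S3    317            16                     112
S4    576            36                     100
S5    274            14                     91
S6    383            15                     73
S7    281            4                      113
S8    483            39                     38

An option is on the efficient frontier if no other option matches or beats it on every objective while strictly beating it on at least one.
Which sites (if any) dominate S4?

S1, S3, S7

S1: lease 327≤576, highway distance 7≤36, floor area 102≥100 — dominates S4.
S3: lease 317≤576, highway distance 16≤36, floor area 112≥100 — dominates S4.
S7: lease 281≤576, highway distance 4≤36, floor area 113≥100 — dominates S4.
Others (S2, S5, S6, S8) are each worse than S4 on at least one objective.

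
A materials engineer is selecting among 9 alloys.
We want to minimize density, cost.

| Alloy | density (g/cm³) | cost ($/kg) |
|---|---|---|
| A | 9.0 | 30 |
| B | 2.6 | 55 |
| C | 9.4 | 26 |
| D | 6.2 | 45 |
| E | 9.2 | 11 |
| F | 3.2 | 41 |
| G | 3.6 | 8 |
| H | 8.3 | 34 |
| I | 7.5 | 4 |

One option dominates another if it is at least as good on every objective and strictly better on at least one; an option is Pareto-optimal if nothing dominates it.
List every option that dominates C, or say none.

E, G, I

E: density 9.2≤9.4, cost 11≤26 — dominates C.
G: density 3.6≤9.4, cost 8≤26 — dominates C.
I: density 7.5≤9.4, cost 4≤26 — dominates C.
Others (A, B, D, F, H) are each worse than C on at least one objective.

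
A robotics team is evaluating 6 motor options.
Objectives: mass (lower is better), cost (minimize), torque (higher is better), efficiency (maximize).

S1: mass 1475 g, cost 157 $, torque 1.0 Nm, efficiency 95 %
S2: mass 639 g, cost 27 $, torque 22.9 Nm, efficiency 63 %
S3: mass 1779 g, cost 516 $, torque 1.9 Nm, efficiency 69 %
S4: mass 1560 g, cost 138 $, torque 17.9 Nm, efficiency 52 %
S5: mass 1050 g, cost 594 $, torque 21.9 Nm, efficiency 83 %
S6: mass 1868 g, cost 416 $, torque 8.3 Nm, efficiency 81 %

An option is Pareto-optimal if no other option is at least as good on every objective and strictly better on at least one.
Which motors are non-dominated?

S1: not dominated (best efficiency).
S2: not dominated (best mass).
S3: not dominated.
S4: dominated by S2 (mass 639≤1560, cost 27≤138, torque 22.9≥17.9, efficiency 63≥52).
S5: not dominated.
S6: not dominated.

S1, S2, S3, S5, S6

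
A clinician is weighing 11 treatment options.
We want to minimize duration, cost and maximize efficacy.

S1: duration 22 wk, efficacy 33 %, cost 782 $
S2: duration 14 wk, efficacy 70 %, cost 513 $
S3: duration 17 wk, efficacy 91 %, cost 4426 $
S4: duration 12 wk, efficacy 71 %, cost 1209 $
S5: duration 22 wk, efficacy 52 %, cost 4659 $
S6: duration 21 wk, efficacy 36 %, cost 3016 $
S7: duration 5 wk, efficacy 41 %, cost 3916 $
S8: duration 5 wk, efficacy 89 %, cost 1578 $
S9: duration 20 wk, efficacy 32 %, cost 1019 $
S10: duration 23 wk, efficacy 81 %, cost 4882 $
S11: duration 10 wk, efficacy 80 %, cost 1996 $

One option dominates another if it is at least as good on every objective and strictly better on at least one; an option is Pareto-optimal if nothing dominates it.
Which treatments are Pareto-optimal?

S1: dominated by S2 (duration 14≤22, efficacy 70≥33, cost 513≤782).
S2: not dominated (best cost).
S3: not dominated (best efficacy).
S4: not dominated.
S5: dominated by S2 (duration 14≤22, efficacy 70≥52, cost 513≤4659).
S6: dominated by S2 (duration 14≤21, efficacy 70≥36, cost 513≤3016).
S7: dominated by S8 (duration 5≤5, efficacy 89≥41, cost 1578≤3916).
S8: not dominated.
S9: dominated by S2 (duration 14≤20, efficacy 70≥32, cost 513≤1019).
S10: dominated by S3 (duration 17≤23, efficacy 91≥81, cost 4426≤4882).
S11: dominated by S8 (duration 5≤10, efficacy 89≥80, cost 1578≤1996).

S2, S3, S4, S8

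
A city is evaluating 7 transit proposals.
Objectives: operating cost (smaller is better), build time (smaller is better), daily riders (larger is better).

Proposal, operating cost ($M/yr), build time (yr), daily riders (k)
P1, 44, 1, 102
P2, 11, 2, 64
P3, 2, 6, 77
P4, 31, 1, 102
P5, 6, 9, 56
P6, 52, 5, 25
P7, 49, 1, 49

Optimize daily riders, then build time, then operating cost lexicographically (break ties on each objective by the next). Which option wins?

First maximize daily riders: best is 102, kept {P1, P4}.
Then minimize build time: best is 1, kept {P1, P4}.
Then minimize operating cost: best is 31, kept {P4}.

P4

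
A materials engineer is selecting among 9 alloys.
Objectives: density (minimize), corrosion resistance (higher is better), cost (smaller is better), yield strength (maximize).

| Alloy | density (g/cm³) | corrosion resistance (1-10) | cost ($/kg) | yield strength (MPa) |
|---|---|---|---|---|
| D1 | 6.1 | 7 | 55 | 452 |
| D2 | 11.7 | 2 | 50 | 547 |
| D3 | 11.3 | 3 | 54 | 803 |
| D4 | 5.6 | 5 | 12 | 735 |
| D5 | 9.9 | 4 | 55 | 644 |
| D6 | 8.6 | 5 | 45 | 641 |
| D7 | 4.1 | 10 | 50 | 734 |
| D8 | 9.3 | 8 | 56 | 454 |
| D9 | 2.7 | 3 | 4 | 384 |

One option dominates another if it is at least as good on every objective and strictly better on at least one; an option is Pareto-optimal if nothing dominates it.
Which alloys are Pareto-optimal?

D1: dominated by D7 (density 4.1≤6.1, corrosion resistance 10≥7, cost 50≤55, yield strength 734≥452).
D2: dominated by D4 (density 5.6≤11.7, corrosion resistance 5≥2, cost 12≤50, yield strength 735≥547).
D3: not dominated (best yield strength).
D4: not dominated.
D5: dominated by D4 (density 5.6≤9.9, corrosion resistance 5≥4, cost 12≤55, yield strength 735≥644).
D6: dominated by D4 (density 5.6≤8.6, corrosion resistance 5≥5, cost 12≤45, yield strength 735≥641).
D7: not dominated (best corrosion resistance).
D8: dominated by D7 (density 4.1≤9.3, corrosion resistance 10≥8, cost 50≤56, yield strength 734≥454).
D9: not dominated (best density).

D3, D4, D7, D9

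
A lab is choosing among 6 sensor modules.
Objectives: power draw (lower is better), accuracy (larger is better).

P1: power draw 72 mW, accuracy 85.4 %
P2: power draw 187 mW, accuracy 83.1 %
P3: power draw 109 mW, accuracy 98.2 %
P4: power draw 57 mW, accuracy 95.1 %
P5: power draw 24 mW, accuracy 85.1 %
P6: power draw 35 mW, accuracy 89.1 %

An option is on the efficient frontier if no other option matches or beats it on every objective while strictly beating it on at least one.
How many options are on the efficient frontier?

P1: dominated by P4 (power draw 57≤72, accuracy 95.1≥85.4).
P2: dominated by P1 (power draw 72≤187, accuracy 85.4≥83.1).
P3: not dominated (best accuracy).
P4: not dominated.
P5: not dominated (best power draw).
P6: not dominated.
Pareto-optimal: P3, P4, P5, P6 → 4.

4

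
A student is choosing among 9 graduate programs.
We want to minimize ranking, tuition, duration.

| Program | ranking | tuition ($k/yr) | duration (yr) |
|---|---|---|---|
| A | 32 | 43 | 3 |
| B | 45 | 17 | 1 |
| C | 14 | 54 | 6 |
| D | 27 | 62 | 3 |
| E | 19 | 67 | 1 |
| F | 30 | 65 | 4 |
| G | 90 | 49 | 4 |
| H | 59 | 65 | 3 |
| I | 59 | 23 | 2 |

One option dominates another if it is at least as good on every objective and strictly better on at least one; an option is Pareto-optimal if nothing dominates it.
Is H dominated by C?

No

C vs H: C is worse on duration (6 vs 3), so it does not dominate H.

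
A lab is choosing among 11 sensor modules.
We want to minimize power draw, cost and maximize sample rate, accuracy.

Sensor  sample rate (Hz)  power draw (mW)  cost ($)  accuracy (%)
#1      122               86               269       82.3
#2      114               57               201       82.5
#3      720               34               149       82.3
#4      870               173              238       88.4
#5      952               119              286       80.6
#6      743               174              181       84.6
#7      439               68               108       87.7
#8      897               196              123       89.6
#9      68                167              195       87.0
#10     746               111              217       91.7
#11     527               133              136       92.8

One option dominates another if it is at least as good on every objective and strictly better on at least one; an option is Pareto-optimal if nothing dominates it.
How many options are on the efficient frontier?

9

#1: dominated by #3 (sample rate 720≥122, power draw 34≤86, cost 149≤269, accuracy 82.3≥82.3).
#2: not dominated.
#3: not dominated (best power draw).
#4: not dominated.
#5: not dominated (best sample rate).
#6: not dominated.
#7: not dominated (best cost).
#8: not dominated.
#9: dominated by #7 (sample rate 439≥68, power draw 68≤167, cost 108≤195, accuracy 87.7≥87.0).
#10: not dominated.
#11: not dominated (best accuracy).
Pareto-optimal: #2, #3, #4, #5, #6, #7, #8, #10, #11 → 9.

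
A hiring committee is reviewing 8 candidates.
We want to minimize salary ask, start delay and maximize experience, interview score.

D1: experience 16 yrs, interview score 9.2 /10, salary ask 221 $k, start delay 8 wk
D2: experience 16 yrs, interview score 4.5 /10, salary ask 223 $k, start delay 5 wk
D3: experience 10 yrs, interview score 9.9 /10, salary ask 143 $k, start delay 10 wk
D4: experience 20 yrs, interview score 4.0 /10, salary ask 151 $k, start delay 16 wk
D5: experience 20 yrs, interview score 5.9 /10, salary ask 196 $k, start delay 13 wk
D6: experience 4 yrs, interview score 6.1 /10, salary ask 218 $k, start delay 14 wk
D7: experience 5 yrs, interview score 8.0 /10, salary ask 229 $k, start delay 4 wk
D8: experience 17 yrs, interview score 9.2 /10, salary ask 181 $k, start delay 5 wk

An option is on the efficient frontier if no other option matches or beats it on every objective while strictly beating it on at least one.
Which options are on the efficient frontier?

D1: dominated by D8 (experience 17≥16, interview score 9.2≥9.2, salary ask 181≤221, start delay 5≤8).
D2: dominated by D8 (experience 17≥16, interview score 9.2≥4.5, salary ask 181≤223, start delay 5≤5).
D3: not dominated (best interview score).
D4: not dominated.
D5: not dominated.
D6: dominated by D3 (experience 10≥4, interview score 9.9≥6.1, salary ask 143≤218, start delay 10≤14).
D7: not dominated (best start delay).
D8: not dominated.

D3, D4, D5, D7, D8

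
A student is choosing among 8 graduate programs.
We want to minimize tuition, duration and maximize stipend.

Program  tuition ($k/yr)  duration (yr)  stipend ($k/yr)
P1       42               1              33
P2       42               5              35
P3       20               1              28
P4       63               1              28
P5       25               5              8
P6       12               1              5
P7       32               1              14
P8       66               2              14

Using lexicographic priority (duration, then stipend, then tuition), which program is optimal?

First minimize duration: best is 1, kept {P1, P3, P4, P6, P7}.
Then maximize stipend: best is 33, kept {P1}.

P1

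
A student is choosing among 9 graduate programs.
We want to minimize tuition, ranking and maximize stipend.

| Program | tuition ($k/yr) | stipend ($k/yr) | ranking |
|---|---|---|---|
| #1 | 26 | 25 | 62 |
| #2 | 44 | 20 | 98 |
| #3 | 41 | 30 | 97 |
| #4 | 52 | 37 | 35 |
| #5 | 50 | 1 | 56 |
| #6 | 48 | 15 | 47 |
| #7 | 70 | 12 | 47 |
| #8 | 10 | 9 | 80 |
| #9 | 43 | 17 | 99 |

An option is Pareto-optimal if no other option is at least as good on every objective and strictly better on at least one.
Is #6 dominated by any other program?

#1: worse on ranking (62 vs 47).
#2: worse on ranking (98 vs 47).
#3: worse on ranking (97 vs 47).
#4: worse on tuition (52 vs 48).
#5: worse on tuition (50 vs 48).
#7: worse on tuition (70 vs 48).
#8: worse on stipend (9 vs 15).
#9: worse on ranking (99 vs 47).
No option is at least as good as #6 on every objective and strictly better on one.

No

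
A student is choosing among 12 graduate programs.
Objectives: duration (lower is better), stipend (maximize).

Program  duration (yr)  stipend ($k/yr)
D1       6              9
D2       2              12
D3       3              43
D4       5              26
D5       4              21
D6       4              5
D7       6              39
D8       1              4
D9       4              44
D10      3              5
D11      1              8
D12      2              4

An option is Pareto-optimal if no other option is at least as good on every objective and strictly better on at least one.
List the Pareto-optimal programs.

D1: dominated by D2 (duration 2≤6, stipend 12≥9).
D2: not dominated.
D3: not dominated.
D4: dominated by D3 (duration 3≤5, stipend 43≥26).
D5: dominated by D3 (duration 3≤4, stipend 43≥21).
D6: dominated by D2 (duration 2≤4, stipend 12≥5).
D7: dominated by D3 (duration 3≤6, stipend 43≥39).
D8: dominated by D11 (duration 1≤1, stipend 8≥4).
D9: not dominated (best stipend).
D10: dominated by D2 (duration 2≤3, stipend 12≥5).
D11: not dominated.
D12: dominated by D2 (duration 2≤2, stipend 12≥4).

D2, D3, D9, D11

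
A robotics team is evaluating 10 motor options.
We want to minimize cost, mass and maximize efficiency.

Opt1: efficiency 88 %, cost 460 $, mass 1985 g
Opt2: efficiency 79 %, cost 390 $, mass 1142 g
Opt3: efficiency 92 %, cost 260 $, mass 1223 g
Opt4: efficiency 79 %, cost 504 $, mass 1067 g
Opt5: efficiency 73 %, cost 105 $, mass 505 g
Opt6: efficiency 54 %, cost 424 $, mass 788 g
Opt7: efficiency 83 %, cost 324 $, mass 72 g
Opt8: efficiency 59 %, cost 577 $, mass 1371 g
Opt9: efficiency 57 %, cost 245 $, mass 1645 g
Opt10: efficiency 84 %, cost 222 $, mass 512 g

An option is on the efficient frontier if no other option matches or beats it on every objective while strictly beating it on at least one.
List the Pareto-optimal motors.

Opt1: dominated by Opt3 (efficiency 92≥88, cost 260≤460, mass 1223≤1985).
Opt2: dominated by Opt7 (efficiency 83≥79, cost 324≤390, mass 72≤1142).
Opt3: not dominated (best efficiency).
Opt4: dominated by Opt7 (efficiency 83≥79, cost 324≤504, mass 72≤1067).
Opt5: not dominated (best cost).
Opt6: dominated by Opt5 (efficiency 73≥54, cost 105≤424, mass 505≤788).
Opt7: not dominated (best mass).
Opt8: dominated by Opt2 (efficiency 79≥59, cost 390≤577, mass 1142≤1371).
Opt9: dominated by Opt5 (efficiency 73≥57, cost 105≤245, mass 505≤1645).
Opt10: not dominated.

Opt3, Opt5, Opt7, Opt10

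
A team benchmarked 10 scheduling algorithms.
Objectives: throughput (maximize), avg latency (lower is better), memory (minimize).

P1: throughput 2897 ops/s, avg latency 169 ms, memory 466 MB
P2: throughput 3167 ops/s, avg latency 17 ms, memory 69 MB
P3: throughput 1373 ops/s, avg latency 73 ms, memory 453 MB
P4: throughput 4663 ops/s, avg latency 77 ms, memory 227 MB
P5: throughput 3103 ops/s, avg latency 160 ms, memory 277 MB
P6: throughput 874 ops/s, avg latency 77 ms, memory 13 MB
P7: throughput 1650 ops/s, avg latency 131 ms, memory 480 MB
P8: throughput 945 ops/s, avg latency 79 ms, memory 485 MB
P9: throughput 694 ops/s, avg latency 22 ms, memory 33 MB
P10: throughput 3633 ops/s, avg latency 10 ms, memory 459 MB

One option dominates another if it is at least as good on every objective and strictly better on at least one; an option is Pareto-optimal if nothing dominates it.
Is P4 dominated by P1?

No

P1 vs P4: P1 is worse on throughput (2897 vs 4663), so it does not dominate P4.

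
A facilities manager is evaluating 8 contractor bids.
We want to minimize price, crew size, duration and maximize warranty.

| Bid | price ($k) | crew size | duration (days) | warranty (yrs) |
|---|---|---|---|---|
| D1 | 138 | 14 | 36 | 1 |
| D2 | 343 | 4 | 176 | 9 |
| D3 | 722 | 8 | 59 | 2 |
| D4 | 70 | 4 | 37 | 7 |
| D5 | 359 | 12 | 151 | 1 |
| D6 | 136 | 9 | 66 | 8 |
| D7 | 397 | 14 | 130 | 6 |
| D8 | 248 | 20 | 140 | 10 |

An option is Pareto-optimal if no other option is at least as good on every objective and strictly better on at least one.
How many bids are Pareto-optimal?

5

D1: not dominated (best duration).
D2: not dominated.
D3: dominated by D4 (price 70≤722, crew size 4≤8, duration 37≤59, warranty 7≥2).
D4: not dominated (best price).
D5: dominated by D4 (price 70≤359, crew size 4≤12, duration 37≤151, warranty 7≥1).
D6: not dominated.
D7: dominated by D4 (price 70≤397, crew size 4≤14, duration 37≤130, warranty 7≥6).
D8: not dominated (best warranty).
Pareto-optimal: D1, D2, D4, D6, D8 → 5.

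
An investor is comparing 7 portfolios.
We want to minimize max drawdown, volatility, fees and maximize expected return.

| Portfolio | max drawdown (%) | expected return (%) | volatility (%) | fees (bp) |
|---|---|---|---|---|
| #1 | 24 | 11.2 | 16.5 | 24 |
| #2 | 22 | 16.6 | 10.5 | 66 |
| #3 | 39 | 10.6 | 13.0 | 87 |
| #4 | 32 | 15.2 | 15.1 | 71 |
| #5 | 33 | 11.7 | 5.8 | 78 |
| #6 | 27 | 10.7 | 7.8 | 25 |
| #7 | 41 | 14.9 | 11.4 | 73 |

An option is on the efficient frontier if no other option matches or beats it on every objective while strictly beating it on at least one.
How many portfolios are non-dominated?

4

#1: not dominated (best fees).
#2: not dominated (best max drawdown).
#3: dominated by #2 (max drawdown 22≤39, expected return 16.6≥10.6, volatility 10.5≤13.0, fees 66≤87).
#4: dominated by #2 (max drawdown 22≤32, expected return 16.6≥15.2, volatility 10.5≤15.1, fees 66≤71).
#5: not dominated (best volatility).
#6: not dominated.
#7: dominated by #2 (max drawdown 22≤41, expected return 16.6≥14.9, volatility 10.5≤11.4, fees 66≤73).
Pareto-optimal: #1, #2, #5, #6 → 4.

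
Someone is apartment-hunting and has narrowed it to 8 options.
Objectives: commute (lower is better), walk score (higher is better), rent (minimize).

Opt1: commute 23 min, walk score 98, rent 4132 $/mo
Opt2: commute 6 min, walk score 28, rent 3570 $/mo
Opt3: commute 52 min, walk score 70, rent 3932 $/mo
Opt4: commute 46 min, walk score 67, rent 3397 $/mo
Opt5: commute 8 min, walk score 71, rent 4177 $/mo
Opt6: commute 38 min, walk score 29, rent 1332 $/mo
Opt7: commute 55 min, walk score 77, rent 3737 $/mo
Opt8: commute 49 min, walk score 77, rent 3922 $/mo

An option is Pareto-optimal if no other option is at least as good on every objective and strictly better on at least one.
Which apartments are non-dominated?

Opt1: not dominated (best walk score).
Opt2: not dominated (best commute).
Opt3: dominated by Opt8 (commute 49≤52, walk score 77≥70, rent 3922≤3932).
Opt4: not dominated.
Opt5: not dominated.
Opt6: not dominated (best rent).
Opt7: not dominated.
Opt8: not dominated.

Opt1, Opt2, Opt4, Opt5, Opt6, Opt7, Opt8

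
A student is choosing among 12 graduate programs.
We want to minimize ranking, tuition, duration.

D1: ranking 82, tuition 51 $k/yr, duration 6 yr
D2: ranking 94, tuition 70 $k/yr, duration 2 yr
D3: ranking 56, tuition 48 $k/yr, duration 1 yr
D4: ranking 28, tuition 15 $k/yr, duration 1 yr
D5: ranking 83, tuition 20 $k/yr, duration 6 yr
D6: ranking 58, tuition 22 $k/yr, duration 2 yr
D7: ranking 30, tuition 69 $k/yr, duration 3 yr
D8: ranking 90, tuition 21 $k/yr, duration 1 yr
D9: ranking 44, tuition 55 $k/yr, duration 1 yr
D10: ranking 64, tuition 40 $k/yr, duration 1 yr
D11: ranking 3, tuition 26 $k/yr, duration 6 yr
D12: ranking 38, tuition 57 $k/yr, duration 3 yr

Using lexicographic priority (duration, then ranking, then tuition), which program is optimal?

First minimize duration: best is 1, kept {D3, D4, D8, D9, D10}.
Then minimize ranking: best is 28, kept {D4}.

D4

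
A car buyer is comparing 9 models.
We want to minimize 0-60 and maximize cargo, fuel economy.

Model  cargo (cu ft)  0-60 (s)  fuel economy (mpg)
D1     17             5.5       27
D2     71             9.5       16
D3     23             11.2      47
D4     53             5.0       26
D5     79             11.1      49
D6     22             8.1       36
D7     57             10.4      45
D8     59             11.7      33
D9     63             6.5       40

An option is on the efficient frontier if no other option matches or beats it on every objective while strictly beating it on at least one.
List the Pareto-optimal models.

D1: not dominated.
D2: not dominated.
D3: dominated by D5 (cargo 79≥23, 0-60 11.1≤11.2, fuel economy 49≥47).
D4: not dominated (best 0-60).
D5: not dominated (best cargo).
D6: dominated by D9 (cargo 63≥22, 0-60 6.5≤8.1, fuel economy 40≥36).
D7: not dominated.
D8: dominated by D5 (cargo 79≥59, 0-60 11.1≤11.7, fuel economy 49≥33).
D9: not dominated.

D1, D2, D4, D5, D7, D9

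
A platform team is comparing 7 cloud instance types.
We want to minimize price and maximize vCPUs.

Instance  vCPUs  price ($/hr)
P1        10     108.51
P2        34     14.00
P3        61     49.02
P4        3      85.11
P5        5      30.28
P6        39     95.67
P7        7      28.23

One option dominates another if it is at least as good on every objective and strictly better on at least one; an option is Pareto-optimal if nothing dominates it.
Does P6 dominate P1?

P6 vs P1: vCPUs 39≥10, price 95.67≤108.51 — P6 is at least as good on every objective with at least one strict improvement.

Yes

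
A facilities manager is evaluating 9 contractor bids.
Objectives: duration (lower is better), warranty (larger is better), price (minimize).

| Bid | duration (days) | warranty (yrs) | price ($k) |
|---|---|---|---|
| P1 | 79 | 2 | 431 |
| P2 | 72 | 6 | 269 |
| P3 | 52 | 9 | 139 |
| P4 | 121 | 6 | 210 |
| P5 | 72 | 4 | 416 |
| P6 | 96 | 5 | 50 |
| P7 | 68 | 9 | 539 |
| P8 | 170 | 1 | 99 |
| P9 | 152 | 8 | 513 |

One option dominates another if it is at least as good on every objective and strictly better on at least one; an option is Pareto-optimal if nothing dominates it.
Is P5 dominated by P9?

No

P9 vs P5: P9 is worse on duration (152 vs 72), so it does not dominate P5.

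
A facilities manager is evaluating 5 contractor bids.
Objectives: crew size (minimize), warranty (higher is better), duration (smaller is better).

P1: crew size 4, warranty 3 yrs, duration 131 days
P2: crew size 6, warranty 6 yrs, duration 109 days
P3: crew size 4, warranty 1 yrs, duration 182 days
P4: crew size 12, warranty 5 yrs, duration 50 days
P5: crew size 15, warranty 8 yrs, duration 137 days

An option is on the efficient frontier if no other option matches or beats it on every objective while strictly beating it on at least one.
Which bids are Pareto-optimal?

P1: not dominated.
P2: not dominated.
P3: dominated by P1 (crew size 4≤4, warranty 3≥1, duration 131≤182).
P4: not dominated (best duration).
P5: not dominated (best warranty).

P1, P2, P4, P5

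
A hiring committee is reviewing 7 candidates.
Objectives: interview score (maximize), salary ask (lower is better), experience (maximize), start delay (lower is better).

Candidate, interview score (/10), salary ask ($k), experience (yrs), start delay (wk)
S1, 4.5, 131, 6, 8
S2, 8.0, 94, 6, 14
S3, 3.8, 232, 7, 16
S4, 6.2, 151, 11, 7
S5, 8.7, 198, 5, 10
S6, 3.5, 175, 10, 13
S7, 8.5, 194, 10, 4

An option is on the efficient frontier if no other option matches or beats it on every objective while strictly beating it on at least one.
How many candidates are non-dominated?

5

S1: not dominated.
S2: not dominated (best salary ask).
S3: dominated by S4 (interview score 6.2≥3.8, salary ask 151≤232, experience 11≥7, start delay 7≤16).
S4: not dominated (best experience).
S5: not dominated (best interview score).
S6: dominated by S4 (interview score 6.2≥3.5, salary ask 151≤175, experience 11≥10, start delay 7≤13).
S7: not dominated (best start delay).
Pareto-optimal: S1, S2, S4, S5, S7 → 5.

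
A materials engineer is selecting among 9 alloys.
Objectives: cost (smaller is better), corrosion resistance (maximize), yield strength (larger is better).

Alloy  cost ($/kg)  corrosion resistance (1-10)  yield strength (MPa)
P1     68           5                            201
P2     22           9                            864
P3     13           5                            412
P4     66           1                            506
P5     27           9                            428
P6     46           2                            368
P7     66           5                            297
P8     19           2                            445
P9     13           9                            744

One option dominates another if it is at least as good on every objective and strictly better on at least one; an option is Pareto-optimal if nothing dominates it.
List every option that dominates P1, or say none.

P2: cost 22≤68, corrosion resistance 9≥5, yield strength 864≥201 — dominates P1.
P3: cost 13≤68, corrosion resistance 5≥5, yield strength 412≥201 — dominates P1.
P5: cost 27≤68, corrosion resistance 9≥5, yield strength 428≥201 — dominates P1.
P7: cost 66≤68, corrosion resistance 5≥5, yield strength 297≥201 — dominates P1.
P9: cost 13≤68, corrosion resistance 9≥5, yield strength 744≥201 — dominates P1.
Others (P4, P6, P8) are each worse than P1 on at least one objective.

P2, P3, P5, P7, P9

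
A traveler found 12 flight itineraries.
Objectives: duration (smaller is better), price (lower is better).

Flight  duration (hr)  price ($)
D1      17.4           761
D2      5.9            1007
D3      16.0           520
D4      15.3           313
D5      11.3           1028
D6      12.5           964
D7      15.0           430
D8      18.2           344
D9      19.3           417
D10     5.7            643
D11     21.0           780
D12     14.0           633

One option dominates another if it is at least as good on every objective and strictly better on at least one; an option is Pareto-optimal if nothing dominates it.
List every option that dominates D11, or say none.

D1, D3, D4, D7, D8, D9, D10, D12

D1: duration 17.4≤21.0, price 761≤780 — dominates D11.
D3: duration 16.0≤21.0, price 520≤780 — dominates D11.
D4: duration 15.3≤21.0, price 313≤780 — dominates D11.
D7: duration 15.0≤21.0, price 430≤780 — dominates D11.
D8: duration 18.2≤21.0, price 344≤780 — dominates D11.
D9: duration 19.3≤21.0, price 417≤780 — dominates D11.
D10: duration 5.7≤21.0, price 643≤780 — dominates D11.
D12: duration 14.0≤21.0, price 633≤780 — dominates D11.
Others (D2, D5, D6) are each worse than D11 on at least one objective.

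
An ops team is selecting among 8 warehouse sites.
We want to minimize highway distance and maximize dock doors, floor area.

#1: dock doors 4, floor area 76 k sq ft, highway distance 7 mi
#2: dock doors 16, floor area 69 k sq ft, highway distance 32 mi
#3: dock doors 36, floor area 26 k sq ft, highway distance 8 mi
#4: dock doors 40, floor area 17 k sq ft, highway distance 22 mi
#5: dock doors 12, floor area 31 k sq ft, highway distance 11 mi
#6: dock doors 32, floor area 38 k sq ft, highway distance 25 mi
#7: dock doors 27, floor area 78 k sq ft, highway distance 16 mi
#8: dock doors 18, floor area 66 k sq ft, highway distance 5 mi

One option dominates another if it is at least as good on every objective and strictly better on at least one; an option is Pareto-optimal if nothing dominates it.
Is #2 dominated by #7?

Yes

#7 vs #2: dock doors 27≥16, floor area 78≥69, highway distance 16≤32 — #7 is at least as good on every objective with at least one strict improvement.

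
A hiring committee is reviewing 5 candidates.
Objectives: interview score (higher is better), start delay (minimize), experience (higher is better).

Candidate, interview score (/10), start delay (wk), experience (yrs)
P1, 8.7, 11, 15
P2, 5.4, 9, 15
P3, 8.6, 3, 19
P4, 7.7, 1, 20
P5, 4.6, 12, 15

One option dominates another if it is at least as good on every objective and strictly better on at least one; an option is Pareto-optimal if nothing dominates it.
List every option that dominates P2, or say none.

P3: interview score 8.6≥5.4, start delay 3≤9, experience 19≥15 — dominates P2.
P4: interview score 7.7≥5.4, start delay 1≤9, experience 20≥15 — dominates P2.
Others (P1, P5) are each worse than P2 on at least one objective.

P3, P4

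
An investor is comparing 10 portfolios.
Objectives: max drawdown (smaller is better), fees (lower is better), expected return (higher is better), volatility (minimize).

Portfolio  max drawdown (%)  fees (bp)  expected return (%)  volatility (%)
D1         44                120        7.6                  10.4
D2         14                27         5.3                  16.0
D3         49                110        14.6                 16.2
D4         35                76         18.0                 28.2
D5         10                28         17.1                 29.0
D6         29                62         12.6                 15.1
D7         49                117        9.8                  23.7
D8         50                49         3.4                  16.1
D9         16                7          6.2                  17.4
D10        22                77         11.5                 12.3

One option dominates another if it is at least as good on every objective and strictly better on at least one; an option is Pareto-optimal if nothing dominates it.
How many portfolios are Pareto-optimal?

8

D1: not dominated (best volatility).
D2: not dominated.
D3: not dominated.
D4: not dominated (best expected return).
D5: not dominated (best max drawdown).
D6: not dominated.
D7: dominated by D3 (max drawdown 49≤49, fees 110≤117, expected return 14.6≥9.8, volatility 16.2≤23.7).
D8: dominated by D2 (max drawdown 14≤50, fees 27≤49, expected return 5.3≥3.4, volatility 16.0≤16.1).
D9: not dominated (best fees).
D10: not dominated.
Pareto-optimal: D1, D2, D3, D4, D5, D6, D9, D10 → 8.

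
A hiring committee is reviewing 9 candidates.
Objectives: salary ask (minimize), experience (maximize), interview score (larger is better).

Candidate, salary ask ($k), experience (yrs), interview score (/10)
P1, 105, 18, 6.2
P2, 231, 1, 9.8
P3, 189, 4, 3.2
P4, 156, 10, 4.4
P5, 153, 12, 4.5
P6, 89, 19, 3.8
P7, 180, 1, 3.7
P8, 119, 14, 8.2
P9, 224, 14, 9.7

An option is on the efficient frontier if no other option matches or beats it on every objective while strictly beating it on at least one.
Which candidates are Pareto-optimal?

P1: not dominated.
P2: not dominated (best interview score).
P3: dominated by P1 (salary ask 105≤189, experience 18≥4, interview score 6.2≥3.2).
P4: dominated by P1 (salary ask 105≤156, experience 18≥10, interview score 6.2≥4.4).
P5: dominated by P1 (salary ask 105≤153, experience 18≥12, interview score 6.2≥4.5).
P6: not dominated (best salary ask).
P7: dominated by P1 (salary ask 105≤180, experience 18≥1, interview score 6.2≥3.7).
P8: not dominated.
P9: not dominated.

P1, P2, P6, P8, P9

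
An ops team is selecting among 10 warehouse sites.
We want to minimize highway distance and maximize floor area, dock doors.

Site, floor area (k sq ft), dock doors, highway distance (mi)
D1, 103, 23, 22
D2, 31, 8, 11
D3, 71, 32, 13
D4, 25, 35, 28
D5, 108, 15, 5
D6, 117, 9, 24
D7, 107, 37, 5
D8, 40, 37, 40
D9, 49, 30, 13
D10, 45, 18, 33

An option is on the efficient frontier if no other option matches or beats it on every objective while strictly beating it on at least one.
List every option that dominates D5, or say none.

none

D1: worse on floor area (103 vs 108).
D2: worse on floor area (31 vs 108).
D3: worse on floor area (71 vs 108).
D4: worse on floor area (25 vs 108).
D6: worse on dock doors (9 vs 15).
D7: worse on floor area (107 vs 108).
D8: worse on floor area (40 vs 108).
D9: worse on floor area (49 vs 108).
D10: worse on floor area (45 vs 108).
No option dominates D5.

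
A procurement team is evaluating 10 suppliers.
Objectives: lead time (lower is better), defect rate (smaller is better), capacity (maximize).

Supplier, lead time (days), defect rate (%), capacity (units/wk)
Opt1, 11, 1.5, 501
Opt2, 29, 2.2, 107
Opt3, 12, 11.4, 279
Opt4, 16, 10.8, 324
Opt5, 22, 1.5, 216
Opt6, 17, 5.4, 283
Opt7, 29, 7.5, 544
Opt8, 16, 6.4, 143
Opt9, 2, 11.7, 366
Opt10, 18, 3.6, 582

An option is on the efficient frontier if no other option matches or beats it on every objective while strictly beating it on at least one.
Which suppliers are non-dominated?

Opt1: not dominated.
Opt2: dominated by Opt1 (lead time 11≤29, defect rate 1.5≤2.2, capacity 501≥107).
Opt3: dominated by Opt1 (lead time 11≤12, defect rate 1.5≤11.4, capacity 501≥279).
Opt4: dominated by Opt1 (lead time 11≤16, defect rate 1.5≤10.8, capacity 501≥324).
Opt5: dominated by Opt1 (lead time 11≤22, defect rate 1.5≤1.5, capacity 501≥216).
Opt6: dominated by Opt1 (lead time 11≤17, defect rate 1.5≤5.4, capacity 501≥283).
Opt7: dominated by Opt10 (lead time 18≤29, defect rate 3.6≤7.5, capacity 582≥544).
Opt8: dominated by Opt1 (lead time 11≤16, defect rate 1.5≤6.4, capacity 501≥143).
Opt9: not dominated (best lead time).
Opt10: not dominated (best capacity).

Opt1, Opt9, Opt10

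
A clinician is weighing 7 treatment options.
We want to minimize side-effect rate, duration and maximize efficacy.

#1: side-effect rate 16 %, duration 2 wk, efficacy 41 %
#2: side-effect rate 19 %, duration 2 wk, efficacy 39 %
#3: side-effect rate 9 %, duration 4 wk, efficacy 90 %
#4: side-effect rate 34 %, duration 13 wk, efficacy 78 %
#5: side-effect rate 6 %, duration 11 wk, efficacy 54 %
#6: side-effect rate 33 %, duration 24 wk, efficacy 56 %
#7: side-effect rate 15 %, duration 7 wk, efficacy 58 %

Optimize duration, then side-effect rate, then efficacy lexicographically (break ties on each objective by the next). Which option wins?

First minimize duration: best is 2, kept {#1, #2}.
Then minimize side-effect rate: best is 16, kept {#1}.

#1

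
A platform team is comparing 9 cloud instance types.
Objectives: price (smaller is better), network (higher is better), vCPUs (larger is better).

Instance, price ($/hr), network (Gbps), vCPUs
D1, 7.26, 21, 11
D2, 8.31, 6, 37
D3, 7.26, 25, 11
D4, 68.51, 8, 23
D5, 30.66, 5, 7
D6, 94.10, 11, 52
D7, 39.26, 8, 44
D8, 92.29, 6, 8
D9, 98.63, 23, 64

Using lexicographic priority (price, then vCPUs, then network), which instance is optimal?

First minimize price: best is 7.26, kept {D1, D3}.
Then maximize vCPUs: best is 11, kept {D1, D3}.
Then maximize network: best is 25, kept {D3}.

D3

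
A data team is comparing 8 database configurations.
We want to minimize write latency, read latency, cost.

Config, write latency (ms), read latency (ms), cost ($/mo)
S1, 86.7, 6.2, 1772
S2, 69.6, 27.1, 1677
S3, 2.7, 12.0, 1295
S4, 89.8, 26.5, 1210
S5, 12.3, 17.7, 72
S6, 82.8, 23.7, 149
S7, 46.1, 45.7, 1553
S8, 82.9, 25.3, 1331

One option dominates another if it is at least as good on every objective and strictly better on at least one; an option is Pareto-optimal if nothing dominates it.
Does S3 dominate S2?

S3 vs S2: write latency 2.7≤69.6, read latency 12.0≤27.1, cost 1295≤1677 — S3 is at least as good on every objective with at least one strict improvement.

Yes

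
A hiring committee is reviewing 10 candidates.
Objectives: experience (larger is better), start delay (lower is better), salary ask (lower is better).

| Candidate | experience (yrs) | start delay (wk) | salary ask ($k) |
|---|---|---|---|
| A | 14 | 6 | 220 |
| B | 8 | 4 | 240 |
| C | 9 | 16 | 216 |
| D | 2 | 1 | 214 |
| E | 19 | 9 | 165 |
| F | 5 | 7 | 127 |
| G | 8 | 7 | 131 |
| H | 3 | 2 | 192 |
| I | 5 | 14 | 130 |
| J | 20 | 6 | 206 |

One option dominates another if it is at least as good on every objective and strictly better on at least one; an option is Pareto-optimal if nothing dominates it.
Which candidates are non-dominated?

A: dominated by J (experience 20≥14, start delay 6≤6, salary ask 206≤220).
B: not dominated.
C: dominated by E (experience 19≥9, start delay 9≤16, salary ask 165≤216).
D: not dominated (best start delay).
E: not dominated.
F: not dominated (best salary ask).
G: not dominated.
H: not dominated.
I: dominated by F (experience 5≥5, start delay 7≤14, salary ask 127≤130).
J: not dominated (best experience).

B, D, E, F, G, H, J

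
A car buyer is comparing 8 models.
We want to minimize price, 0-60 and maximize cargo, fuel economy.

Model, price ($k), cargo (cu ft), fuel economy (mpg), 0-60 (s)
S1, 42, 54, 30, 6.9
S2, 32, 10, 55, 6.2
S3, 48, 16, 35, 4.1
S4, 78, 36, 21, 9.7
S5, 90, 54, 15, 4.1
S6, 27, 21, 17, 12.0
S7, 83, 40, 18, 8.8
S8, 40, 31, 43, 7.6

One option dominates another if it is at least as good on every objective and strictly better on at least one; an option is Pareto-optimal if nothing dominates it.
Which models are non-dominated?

S1: not dominated.
S2: not dominated (best fuel economy).
S3: not dominated.
S4: dominated by S1 (price 42≤78, cargo 54≥36, fuel economy 30≥21, 0-60 6.9≤9.7).
S5: not dominated.
S6: not dominated (best price).
S7: dominated by S1 (price 42≤83, cargo 54≥40, fuel economy 30≥18, 0-60 6.9≤8.8).
S8: not dominated.

S1, S2, S3, S5, S6, S8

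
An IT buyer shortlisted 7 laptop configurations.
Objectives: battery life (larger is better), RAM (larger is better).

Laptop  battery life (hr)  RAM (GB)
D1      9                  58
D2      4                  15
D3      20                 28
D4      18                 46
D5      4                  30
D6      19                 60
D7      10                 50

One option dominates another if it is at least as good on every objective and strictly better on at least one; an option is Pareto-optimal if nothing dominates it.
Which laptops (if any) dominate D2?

D1: battery life 9≥4, RAM 58≥15 — dominates D2.
D3: battery life 20≥4, RAM 28≥15 — dominates D2.
D4: battery life 18≥4, RAM 46≥15 — dominates D2.
D5: battery life 4≥4, RAM 30≥15 — dominates D2.
D6: battery life 19≥4, RAM 60≥15 — dominates D2.
D7: battery life 10≥4, RAM 50≥15 — dominates D2.

D1, D3, D4, D5, D6, D7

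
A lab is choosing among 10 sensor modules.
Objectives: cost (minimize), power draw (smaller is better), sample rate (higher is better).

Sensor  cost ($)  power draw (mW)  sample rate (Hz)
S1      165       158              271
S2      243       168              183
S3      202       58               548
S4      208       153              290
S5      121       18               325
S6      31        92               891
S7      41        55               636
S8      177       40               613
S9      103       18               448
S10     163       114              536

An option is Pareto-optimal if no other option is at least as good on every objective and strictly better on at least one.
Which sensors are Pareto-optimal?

S1: dominated by S5 (cost 121≤165, power draw 18≤158, sample rate 325≥271).
S2: dominated by S1 (cost 165≤243, power draw 158≤168, sample rate 271≥183).
S3: dominated by S7 (cost 41≤202, power draw 55≤58, sample rate 636≥548).
S4: dominated by S3 (cost 202≤208, power draw 58≤153, sample rate 548≥290).
S5: dominated by S9 (cost 103≤121, power draw 18≤18, sample rate 448≥325).
S6: not dominated (best cost).
S7: not dominated.
S8: not dominated.
S9: not dominated.
S10: dominated by S6 (cost 31≤163, power draw 92≤114, sample rate 891≥536).

S6, S7, S8, S9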